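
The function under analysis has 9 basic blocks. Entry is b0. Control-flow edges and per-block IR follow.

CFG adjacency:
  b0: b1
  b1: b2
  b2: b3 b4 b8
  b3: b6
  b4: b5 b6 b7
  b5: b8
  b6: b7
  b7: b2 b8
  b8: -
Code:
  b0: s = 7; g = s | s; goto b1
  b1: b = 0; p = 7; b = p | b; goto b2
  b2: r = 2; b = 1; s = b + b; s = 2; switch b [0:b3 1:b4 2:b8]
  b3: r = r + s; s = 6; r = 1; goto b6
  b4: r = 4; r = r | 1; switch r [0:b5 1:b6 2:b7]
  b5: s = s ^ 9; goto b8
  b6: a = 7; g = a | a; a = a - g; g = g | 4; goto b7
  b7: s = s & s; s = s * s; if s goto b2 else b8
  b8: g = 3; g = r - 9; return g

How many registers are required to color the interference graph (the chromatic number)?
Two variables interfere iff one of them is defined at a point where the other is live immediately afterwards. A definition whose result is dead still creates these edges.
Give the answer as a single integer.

def/use:
  b0: def={g,s} ue=∅
  b1: def={b,p} ue=∅
  b2: def={b,r,s} ue=∅
  b3: def={r,s} ue={r,s}
  b4: def={r} ue=∅
  b5: def={s} ue={s}
  b6: def={a,g} ue=∅
  b7: def={s} ue={s}
  b8: def={g} ue={r}

Liveness:
  live b0: ∅→∅
  live b1: ∅→∅
  live b2: ∅→{r,s}
  live b3: {r,s}→{r,s}
  live b4: {s}→{r,s}
  live b5: {r,s}→{r}
  live b6: {r,s}→{r,s}
  live b7: {r,s}→{r}
  live b8: {r}→∅

Interfere edges:
  a: {g,r,s}
  b: {p,r,s}
  g: {a,r,s}
  p: {b}
  r: {a,b,g,s}
  s: {a,b,g,r}

Registers:
  {a,g,r,s} pairwise interfere (4-clique) ⇒ χ ≥ 4
  4-colouring: R0={p,r}  R1={s}  R2={a,b}  R3={g}
  χ = 4

Answer: 4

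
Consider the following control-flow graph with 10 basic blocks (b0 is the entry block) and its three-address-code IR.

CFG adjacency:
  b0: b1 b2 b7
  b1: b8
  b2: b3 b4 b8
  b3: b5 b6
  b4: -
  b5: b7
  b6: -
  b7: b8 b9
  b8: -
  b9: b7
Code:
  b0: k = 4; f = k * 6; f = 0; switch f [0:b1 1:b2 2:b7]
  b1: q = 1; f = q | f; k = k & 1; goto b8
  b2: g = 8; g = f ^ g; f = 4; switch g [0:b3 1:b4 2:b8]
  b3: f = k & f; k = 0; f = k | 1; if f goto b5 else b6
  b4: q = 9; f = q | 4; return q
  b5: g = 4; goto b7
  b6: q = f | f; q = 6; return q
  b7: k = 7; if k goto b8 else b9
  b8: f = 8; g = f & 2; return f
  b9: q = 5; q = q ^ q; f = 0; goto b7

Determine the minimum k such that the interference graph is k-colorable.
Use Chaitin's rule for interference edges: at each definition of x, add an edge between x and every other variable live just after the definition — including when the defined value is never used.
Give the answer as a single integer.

def/use:
  b0 def {f,k} use ∅
  b1 def {f,k,q} use {f,k}
  b2 def {f,g} use {f}
  b3 def {f,k} use {f,k}
  b4 def {f,q} use ∅
  b5 def {g} use ∅
  b6 def {q} use {f}
  b7 def {k} use ∅
  b8 def {f,g} use ∅
  b9 def {f,q} use ∅

Backward fixpoint:
  b0: in=∅ out={f,k}
  b1: in={f,k} out=∅
  b2: in={f,k} out={f,k}
  b3: in={f,k} out={f}
  b4: in=∅ out=∅
  b5: in=∅ out=∅
  b6: in={f} out=∅
  b7: in=∅ out=∅
  b8: in=∅ out=∅
  b9: in=∅ out=∅

Interference:
  f — {g,k,q}
  g — {f,k}
  k — {f,g,q}
  q — {f,k}

Colouring:
  clique {f,g,k} ⇒ need ≥ 3
  assign f→c0 g→c2 k→c1 q→c2 — no edge inside a register ⇒ χ ≤ 3
  χ = 3

Answer: 3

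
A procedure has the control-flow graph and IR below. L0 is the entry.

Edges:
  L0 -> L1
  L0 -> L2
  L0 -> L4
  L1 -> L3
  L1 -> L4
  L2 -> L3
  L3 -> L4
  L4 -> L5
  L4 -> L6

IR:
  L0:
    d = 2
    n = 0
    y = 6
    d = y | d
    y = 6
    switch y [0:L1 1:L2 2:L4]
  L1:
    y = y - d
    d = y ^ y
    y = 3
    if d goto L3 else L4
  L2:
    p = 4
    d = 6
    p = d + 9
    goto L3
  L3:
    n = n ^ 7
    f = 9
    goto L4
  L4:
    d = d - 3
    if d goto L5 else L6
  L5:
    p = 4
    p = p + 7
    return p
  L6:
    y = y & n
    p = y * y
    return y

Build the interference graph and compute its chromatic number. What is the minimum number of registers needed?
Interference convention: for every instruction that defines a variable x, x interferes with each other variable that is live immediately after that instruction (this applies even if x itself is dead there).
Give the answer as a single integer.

Per-block:
  L0: def={d,n,y} ue=∅
  L1: def={d,y} ue={d,y}
  L2: def={d,p} ue=∅
  L3: def={f,n} ue={n}
  L4: def={d} ue={d}
  L5: def={p} ue=∅
  L6: def={p,y} ue={n,y}

Liveness:
  L0 li=∅ lo={d,n,y}
  L1 li={d,n,y} lo={d,n,y}
  L2 li={n,y} lo={d,n,y}
  L3 li={d,n,y} lo={d,n,y}
  L4 li={d,n,y} lo={n,y}
  L5 li=∅ lo=∅
  L6 li={n,y} lo=∅

Interfere edges:
  d: {f,n,p,y}
  f: {d,n,y}
  n: {d,f,p,y}
  p: {d,n,y}
  y: {d,f,n,p}

Registers:
  clique {d,f,n,y} ⇒ need ≥ 4
  assign d→c0 f→c3 n→c1 p→c3 y→c2 — no edge inside a register ⇒ χ ≤ 4
  χ = 4

Answer: 4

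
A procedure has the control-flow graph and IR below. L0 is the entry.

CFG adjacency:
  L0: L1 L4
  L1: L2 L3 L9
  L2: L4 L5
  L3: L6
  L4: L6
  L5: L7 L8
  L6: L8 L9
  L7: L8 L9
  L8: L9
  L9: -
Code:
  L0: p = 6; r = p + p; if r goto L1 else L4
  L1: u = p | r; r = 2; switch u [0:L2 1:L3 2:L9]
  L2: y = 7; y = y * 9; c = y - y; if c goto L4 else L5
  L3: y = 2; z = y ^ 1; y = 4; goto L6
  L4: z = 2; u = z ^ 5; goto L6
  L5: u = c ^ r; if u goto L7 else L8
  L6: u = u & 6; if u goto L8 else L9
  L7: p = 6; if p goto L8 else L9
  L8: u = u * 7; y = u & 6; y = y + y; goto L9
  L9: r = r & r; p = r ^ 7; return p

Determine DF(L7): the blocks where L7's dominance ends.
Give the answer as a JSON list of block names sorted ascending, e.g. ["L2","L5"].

idom tree: L1←L0 L2←L1 L3←L1 L4←L0 L5←L2 L6←L0 L7←L5 L8←L0 L9←L0
Join-block Dom:
  L4: preds {L0,L2}: {L0} ∩ {L0,L1,L2} = {L0}; idom=L0
  L6: preds {L3,L4}: {L0,L1,L3} ∩ {L0,L4} = {L0}; idom=L0
  L8: preds {L5,L6,L7}: {L0,L1,L2,L5} ∩ {L0,L6} ∩ {L0,L1,L2,L5,L7} = {L0}; idom=L0
  L9: preds {L1,L6,L7,L8}: {L0,L1} ∩ {L0,L6} ∩ {L0,L1,L2,L5,L7} ∩ {L0,L8} = {L0}; idom=L0

DF derivation:
  join L4 pred L0: · stop@L0
  join L4 pred L2: L2→L1 stop@L0
  join L6 pred L3: L3→L1 stop@L0
  join L6 pred L4: L4 stop@L0
  join L8 pred L5: L5→L2→L1 stop@L0
  join L8 pred L6: L6 stop@L0
  join L8 pred L7: L7→L5→L2→L1 stop@L0
  join L9 pred L1: L1 stop@L0
  join L9 pred L6: L6 stop@L0
  join L9 pred L7: L7→L5→L2→L1 stop@L0
  join L9 pred L8: L8 stop@L0
  DF(L0)=∅
  DF(L1)={L4,L6,L8,L9}
  DF(L2)={L4,L8,L9}
  DF(L3)={L6}
  DF(L4)={L6}
  DF(L5)={L8,L9}
  DF(L6)={L8,L9}
  DF(L7)={L8,L9}
  DF(L8)={L9}
  DF(L9)=∅

DF(L7) = ["L8", "L9"]

Answer: ["L8", "L9"]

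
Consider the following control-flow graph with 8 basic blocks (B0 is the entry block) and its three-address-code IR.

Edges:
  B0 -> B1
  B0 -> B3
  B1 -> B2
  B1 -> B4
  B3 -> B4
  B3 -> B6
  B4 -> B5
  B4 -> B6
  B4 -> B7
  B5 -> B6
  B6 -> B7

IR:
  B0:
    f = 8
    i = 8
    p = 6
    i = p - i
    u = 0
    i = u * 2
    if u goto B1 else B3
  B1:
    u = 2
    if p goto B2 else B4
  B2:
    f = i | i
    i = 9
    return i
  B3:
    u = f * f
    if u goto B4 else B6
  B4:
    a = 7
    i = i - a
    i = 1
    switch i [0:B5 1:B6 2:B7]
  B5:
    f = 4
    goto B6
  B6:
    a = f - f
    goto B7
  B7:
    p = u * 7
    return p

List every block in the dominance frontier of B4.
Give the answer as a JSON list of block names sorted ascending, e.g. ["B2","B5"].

idom tree: B1←B0 B2←B1 B3←B0 B4←B0 B5←B4 B6←B0 B7←B0
Dom at joins:
  B4: preds {B1,B3}: {B0,B1} ∩ {B0,B3} = {B0}; idom=B0
  B6: preds {B3,B4,B5}: {B0,B3} ∩ {B0,B4} ∩ {B0,B4,B5} = {B0}; idom=B0
  B7: preds {B4,B6}: {B0,B4} ∩ {B0,B6} = {B0}; idom=B0

DF derivation:
  B4←B1: walk B1 to B0
  B4←B3: walk B3 to B0
  B6←B3: walk B3 to B0
  B6←B4: walk B4 to B0
  B6←B5: walk B5→B4 to B0
  B7←B4: walk B4 to B0
  B7←B6: walk B6 to B0
  B0 → ∅
  B1 → {B4}
  B2 → ∅
  B3 → {B4,B6}
  B4 → {B6,B7}
  B5 → {B6}
  B6 → {B7}
  B7 → ∅

DF(B4) = ["B6", "B7"]

Answer: ["B6", "B7"]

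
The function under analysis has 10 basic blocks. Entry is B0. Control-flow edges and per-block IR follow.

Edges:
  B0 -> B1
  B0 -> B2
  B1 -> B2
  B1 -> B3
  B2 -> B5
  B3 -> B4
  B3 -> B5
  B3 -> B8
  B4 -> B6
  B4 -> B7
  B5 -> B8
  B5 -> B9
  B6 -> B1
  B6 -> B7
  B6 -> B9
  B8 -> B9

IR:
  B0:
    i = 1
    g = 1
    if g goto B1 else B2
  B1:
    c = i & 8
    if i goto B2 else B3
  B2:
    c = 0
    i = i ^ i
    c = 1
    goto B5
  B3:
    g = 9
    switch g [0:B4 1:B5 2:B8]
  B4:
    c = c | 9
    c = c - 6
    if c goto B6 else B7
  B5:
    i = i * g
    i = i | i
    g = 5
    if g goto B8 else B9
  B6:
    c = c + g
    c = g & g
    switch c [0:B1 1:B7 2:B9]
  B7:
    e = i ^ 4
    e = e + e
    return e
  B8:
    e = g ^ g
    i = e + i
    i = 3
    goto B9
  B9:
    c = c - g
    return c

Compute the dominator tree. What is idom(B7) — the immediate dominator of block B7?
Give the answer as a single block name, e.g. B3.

idom tree: B1←B0 B2←B0 B3←B1 B4←B3 B5←B0 B6←B4 B7←B4 B8←B0 B9←B0
Dom∩ at merges:
  B1: preds {B0,B6}: {B0} ∩ {B0,B1,B3,B4,B6} = {B0}; idom=B0
  B2: preds {B0,B1}: {B0} ∩ {B0,B1} = {B0}; idom=B0
  B5: preds {B2,B3}: {B0,B2} ∩ {B0,B1,B3} = {B0}; idom=B0
  B7: preds {B4,B6}: {B0,B1,B3,B4} ∩ {B0,B1,B3,B4,B6} = {B0,B1,B3,B4}; idom=B4
  B8: preds {B3,B5}: {B0,B1,B3} ∩ {B0,B5} = {B0}; idom=B0
  B9: preds {B5,B6,B8}: {B0,B5} ∩ {B0,B1,B3,B4,B6} ∩ {B0,B8} = {B0}; idom=B0

idom(B7) = B4

Answer: B4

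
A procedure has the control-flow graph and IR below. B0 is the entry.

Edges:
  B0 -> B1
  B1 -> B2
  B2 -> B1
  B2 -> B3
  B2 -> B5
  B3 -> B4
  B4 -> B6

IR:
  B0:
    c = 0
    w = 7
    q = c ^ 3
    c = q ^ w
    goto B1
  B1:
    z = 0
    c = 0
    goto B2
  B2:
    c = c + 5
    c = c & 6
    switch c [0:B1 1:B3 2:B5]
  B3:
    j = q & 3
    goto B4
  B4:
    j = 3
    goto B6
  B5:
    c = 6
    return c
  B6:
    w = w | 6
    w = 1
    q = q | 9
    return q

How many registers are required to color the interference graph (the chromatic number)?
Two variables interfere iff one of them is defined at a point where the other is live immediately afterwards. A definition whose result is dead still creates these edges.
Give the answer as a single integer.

Answer: 3

Analysis:
Per-block:
  B0: {c,q,w} / ∅
  B1: {c,z} / ∅
  B2: {c} / {c}
  B3: {j} / {q}
  B4: {j} / ∅
  B5: {c} / ∅
  B6: {q,w} / {q,w}

Backward fixpoint:
  live B0: ∅→{q,w}
  live B1: {q,w}→{c,q,w}
  live B2: {c,q,w}→{q,w}
  live B3: {q,w}→{q,w}
  live B4: {q,w}→{q,w}
  live B5: ∅→∅
  live B6: {q,w}→∅

Interfere edges:
  c↔{q,w}
  j↔{q,w}
  q↔{c,j,w,z}
  w↔{c,j,q,z}
  z↔{q,w}

Registers:
  clique {c,q,w} ⇒ need ≥ 3
  3-colouring: c0={q}  c1={w}  c2={c,j,z}
  χ = 3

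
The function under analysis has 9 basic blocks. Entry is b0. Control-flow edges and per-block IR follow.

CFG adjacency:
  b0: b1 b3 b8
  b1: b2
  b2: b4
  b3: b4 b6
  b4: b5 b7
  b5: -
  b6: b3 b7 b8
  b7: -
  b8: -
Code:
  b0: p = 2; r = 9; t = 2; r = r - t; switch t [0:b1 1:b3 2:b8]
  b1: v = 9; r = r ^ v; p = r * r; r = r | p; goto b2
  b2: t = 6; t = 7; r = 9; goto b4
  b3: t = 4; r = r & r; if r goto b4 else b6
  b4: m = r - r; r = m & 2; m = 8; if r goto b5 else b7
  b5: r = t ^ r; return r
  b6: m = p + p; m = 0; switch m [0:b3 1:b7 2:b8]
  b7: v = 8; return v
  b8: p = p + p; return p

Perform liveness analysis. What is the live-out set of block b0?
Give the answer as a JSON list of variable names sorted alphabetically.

Answer: ["p", "r"]

Working:
def/use:
  b0: def={p,r,t} ue=∅
  b1: def={p,r,v} ue={r}
  b2: def={r,t} ue=∅
  b3: def={r,t} ue={r}
  b4: def={m,r} ue={r}
  b5: def={r} ue={r,t}
  b6: def={m} ue={p}
  b7: def={v} ue=∅
  b8: def={p} ue={p}

Backward fixpoint:
  b0: in=∅ out={p,r}
  b1: in={r} out=∅
  b2: in=∅ out={r,t}
  b3: in={p,r} out={p,r,t}
  b4: in={r,t} out={r,t}
  b5: in={r,t} out=∅
  b6: in={p,r} out={p,r}
  b7: in=∅ out=∅
  b8: in={p} out=∅

live-out(b0) = ["p", "r"]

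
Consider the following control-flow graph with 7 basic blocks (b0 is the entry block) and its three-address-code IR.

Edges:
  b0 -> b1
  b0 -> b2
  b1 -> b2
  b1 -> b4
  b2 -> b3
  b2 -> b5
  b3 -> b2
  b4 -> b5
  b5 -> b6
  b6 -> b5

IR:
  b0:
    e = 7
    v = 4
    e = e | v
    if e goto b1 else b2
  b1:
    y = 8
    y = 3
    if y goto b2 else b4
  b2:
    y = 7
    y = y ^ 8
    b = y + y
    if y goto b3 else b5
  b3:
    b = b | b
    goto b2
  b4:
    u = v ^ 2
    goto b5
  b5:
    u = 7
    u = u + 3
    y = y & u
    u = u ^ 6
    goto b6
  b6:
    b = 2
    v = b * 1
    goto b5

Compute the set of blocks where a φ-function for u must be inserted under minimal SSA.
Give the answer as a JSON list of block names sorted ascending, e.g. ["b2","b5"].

idom tree: b1←b0 b2←b0 b3←b2 b4←b1 b5←b0 b6←b5
Dom∩ at merges:
  b2: preds {b0,b1,b3}: {b0} ∩ {b0,b1} ∩ {b0,b2,b3} = {b0}; idom=b0
  b5: preds {b2,b4,b6}: {b0,b2} ∩ {b0,b1,b4} ∩ {b0,b5,b6} = {b0}; idom=b0

DF walk-up:
  join b2 pred b0: · stop@b0
  join b2 pred b1: b1 stop@b0
  join b2 pred b3: b3→b2 stop@b0
  join b5 pred b2: b2 stop@b0
  join b5 pred b4: b4→b1 stop@b0
  join b5 pred b6: b6→b5 stop@b0
  DF(b0)=∅
  DF(b1)={b2,b5}
  DF(b2)={b2,b5}
  DF(b3)={b2}
  DF(b4)={b5}
  DF(b5)={b5}
  DF(b6)={b5}

φ for u: defs {b4,b5}
  DF⁺ = {b5}

Answer: ["b5"]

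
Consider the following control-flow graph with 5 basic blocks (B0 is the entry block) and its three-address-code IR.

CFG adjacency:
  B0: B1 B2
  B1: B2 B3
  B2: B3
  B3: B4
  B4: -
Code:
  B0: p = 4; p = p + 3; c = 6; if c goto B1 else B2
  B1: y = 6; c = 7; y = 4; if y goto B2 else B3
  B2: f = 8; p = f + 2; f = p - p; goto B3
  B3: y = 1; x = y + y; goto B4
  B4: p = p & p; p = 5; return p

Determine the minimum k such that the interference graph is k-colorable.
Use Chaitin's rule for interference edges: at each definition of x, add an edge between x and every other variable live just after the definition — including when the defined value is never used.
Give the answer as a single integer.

def/use:
  B0: {c,p} / ∅
  B1: {c,y} / ∅
  B2: {f,p} / ∅
  B3: {x,y} / ∅
  B4: {p} / {p}

Live sets:
  B0: in=∅ out={p}
  B1: in={p} out={p}
  B2: in=∅ out={p}
  B3: in={p} out={p}
  B4: in={p} out=∅

Conflict graph:
  c — {p}
  f — {p}
  p — {c,f,x,y}
  x — {p}
  y — {p}

Colouring:
  lower bound: {c,p} mutually conflict ⇒ χ ≥ 2
  2-colouring: c0={p}  c1={c,f,x,y}
  χ = 2

Answer: 2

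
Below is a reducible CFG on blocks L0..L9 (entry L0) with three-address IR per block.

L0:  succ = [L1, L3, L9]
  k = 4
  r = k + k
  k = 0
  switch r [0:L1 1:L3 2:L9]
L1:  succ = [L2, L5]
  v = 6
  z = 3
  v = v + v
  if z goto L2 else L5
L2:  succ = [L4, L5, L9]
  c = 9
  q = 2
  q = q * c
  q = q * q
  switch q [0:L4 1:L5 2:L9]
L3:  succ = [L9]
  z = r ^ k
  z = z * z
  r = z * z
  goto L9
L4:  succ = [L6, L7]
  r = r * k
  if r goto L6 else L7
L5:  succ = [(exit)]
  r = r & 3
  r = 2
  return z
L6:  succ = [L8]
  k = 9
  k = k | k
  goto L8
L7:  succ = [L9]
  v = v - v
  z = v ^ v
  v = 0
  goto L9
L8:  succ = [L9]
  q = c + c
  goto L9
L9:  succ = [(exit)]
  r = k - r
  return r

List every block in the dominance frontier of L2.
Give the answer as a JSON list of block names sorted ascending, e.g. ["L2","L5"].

Answer: ["L5", "L9"]

Working:
idom tree: L1←L0 L2←L1 L3←L0 L4←L2 L5←L1 L6←L4 L7←L4 L8←L6 L9←L0
Dom∩ at merges:
  L5: preds {L1,L2}: {L0,L1} ∩ {L0,L1,L2} = {L0,L1}; idom=L1
  L9: preds {L0,L2,L3,L7,L8}: {L0} ∩ {L0,L1,L2} ∩ {L0,L3} ∩ {L0,L1,L2,L4,L7} ∩ {L0,L1,L2,L4,L6,L8} = {L0}; idom=L0

DF derivation:
  join L5 pred L1: · stop@L1
  join L5 pred L2: L2 stop@L1
  join L9 pred L0: · stop@L0
  join L9 pred L2: L2→L1 stop@L0
  join L9 pred L3: L3 stop@L0
  join L9 pred L7: L7→L4→L2→L1 stop@L0
  join L9 pred L8: L8→L6→L4→L2→L1 stop@L0
  L0 → ∅
  L1 → {L9}
  L2 → {L5,L9}
  L3 → {L9}
  L4 → {L9}
  L5 → ∅
  L6 → {L9}
  L7 → {L9}
  L8 → {L9}
  L9 → ∅

DF(L2) = ["L5", "L9"]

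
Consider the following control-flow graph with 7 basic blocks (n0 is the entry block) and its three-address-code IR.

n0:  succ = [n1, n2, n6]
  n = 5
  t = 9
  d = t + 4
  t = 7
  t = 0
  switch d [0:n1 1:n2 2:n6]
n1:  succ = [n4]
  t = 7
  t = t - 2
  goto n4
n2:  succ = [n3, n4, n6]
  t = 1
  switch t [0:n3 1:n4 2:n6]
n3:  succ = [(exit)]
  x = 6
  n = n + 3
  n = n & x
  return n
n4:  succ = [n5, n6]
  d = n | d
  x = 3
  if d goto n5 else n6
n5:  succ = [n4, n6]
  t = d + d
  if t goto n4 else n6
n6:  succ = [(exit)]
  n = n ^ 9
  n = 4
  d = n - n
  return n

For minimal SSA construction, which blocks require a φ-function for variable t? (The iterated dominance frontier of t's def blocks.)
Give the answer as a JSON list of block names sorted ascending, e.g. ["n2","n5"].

idom tree: n1←n0 n2←n0 n3←n2 n4←n0 n5←n4 n6←n0
Join-block Dom:
  n4: preds {n1,n2,n5}: {n0,n1} ∩ {n0,n2} ∩ {n0,n4,n5} = {n0}; idom=n0
  n6: preds {n0,n2,n4,n5}: {n0} ∩ {n0,n2} ∩ {n0,n4} ∩ {n0,n4,n5} = {n0}; idom=n0

DF derivation:
  n4←n1: walk n1 to n0
  n4←n2: walk n2 to n0
  n4←n5: walk n5→n4 to n0
  n6←n0: walk · to n0
  n6←n2: walk n2 to n0
  n6←n4: walk n4 to n0
  n6←n5: walk n5→n4 to n0
  DF(n0)=∅
  DF(n1)={n4}
  DF(n2)={n4,n6}
  DF(n3)=∅
  DF(n4)={n4,n6}
  DF(n5)={n4,n6}
  DF(n6)=∅

φ for t: defs {n0,n1,n2,n5}
  DF⁺ = {n4,n6}

Answer: ["n4", "n6"]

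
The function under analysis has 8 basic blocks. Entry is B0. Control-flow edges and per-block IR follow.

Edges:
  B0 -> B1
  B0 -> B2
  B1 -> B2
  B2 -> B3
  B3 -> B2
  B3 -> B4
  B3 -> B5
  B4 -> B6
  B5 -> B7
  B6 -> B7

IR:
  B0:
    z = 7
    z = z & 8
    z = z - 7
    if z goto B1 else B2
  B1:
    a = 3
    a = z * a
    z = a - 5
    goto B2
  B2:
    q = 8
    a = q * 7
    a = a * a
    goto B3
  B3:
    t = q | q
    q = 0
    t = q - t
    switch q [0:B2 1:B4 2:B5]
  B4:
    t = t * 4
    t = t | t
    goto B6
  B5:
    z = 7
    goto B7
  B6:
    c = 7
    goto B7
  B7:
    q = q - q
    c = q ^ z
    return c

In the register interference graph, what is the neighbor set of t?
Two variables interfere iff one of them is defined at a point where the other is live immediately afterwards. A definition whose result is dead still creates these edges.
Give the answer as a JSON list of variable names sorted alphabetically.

Answer: ["q", "z"]

Analysis:
Per-block:
  B0 def {z} use ∅
  B1 def {a,z} use {z}
  B2 def {a,q} use ∅
  B3 def {q,t} use {q}
  B4 def {t} use {t}
  B5 def {z} use ∅
  B6 def {c} use ∅
  B7 def {c,q} use {q,z}

Live sets:
  B0 li=∅ lo={z}
  B1 li={z} lo={z}
  B2 li={z} lo={q,z}
  B3 li={q,z} lo={q,t,z}
  B4 li={q,t,z} lo={q,z}
  B5 li={q} lo={q,z}
  B6 li={q,z} lo={q,z}
  B7 li={q,z} lo=∅

Interfere edges:
  a: {q,z}
  c: {q,z}
  q: {a,c,t,z}
  t: {q,z}
  z: {a,c,q,t}

N(t) = ["q", "z"]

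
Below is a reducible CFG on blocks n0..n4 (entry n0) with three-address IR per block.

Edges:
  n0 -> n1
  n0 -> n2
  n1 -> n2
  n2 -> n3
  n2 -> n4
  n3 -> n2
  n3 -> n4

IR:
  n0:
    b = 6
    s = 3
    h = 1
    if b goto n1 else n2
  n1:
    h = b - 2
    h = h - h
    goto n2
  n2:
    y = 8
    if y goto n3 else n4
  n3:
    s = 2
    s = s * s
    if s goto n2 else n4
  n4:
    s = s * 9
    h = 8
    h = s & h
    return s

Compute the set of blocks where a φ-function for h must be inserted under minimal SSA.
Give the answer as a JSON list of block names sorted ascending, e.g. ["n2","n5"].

Answer: ["n2"]

Derivation:
idom tree: n1←n0 n2←n0 n3←n2 n4←n2
Join-block Dom:
  n2: preds {n0,n1,n3}: {n0} ∩ {n0,n1} ∩ {n0,n2,n3} = {n0}; idom=n0
  n4: preds {n2,n3}: {n0,n2} ∩ {n0,n2,n3} = {n0,n2}; idom=n2

Frontier:
  n2←n0: walk · to n0
  n2←n1: walk n1 to n0
  n2←n3: walk n3→n2 to n0
  n4←n2: walk · to n2
  n4←n3: walk n3 to n2
  n0: DF=∅
  n1: DF={n2}
  n2: DF={n2}
  n3: DF={n2,n4}
  n4: DF=∅

φ for h: defs {n0,n1,n4}
  DF⁺ = {n2}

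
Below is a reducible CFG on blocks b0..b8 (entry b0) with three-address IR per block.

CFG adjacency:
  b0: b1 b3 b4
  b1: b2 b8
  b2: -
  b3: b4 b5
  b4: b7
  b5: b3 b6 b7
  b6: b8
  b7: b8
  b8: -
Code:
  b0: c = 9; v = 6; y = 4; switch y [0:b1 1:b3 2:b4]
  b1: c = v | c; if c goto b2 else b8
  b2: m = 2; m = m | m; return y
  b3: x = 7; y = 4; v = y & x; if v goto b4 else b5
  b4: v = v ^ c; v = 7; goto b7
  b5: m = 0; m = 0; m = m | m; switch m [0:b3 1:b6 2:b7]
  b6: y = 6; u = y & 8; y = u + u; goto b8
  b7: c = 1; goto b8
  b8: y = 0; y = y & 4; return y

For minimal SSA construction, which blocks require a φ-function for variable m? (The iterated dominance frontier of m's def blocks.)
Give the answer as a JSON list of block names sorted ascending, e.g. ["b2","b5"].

Answer: ["b3", "b4", "b7", "b8"]

Analysis:
idom tree: b1←b0 b2←b1 b3←b0 b4←b0 b5←b3 b6←b5 b7←b0 b8←b0
Dom at joins:
  b3: preds {b0,b5}: {b0} ∩ {b0,b3,b5} = {b0}; idom=b0
  b4: preds {b0,b3}: {b0} ∩ {b0,b3} = {b0}; idom=b0
  b7: preds {b4,b5}: {b0,b4} ∩ {b0,b3,b5} = {b0}; idom=b0
  b8: preds {b1,b6,b7}: {b0,b1} ∩ {b0,b3,b5,b6} ∩ {b0,b7} = {b0}; idom=b0

Frontier:
  join b3 pred b0: · stop@b0
  join b3 pred b5: b5→b3 stop@b0
  join b4 pred b0: · stop@b0
  join b4 pred b3: b3 stop@b0
  join b7 pred b4: b4 stop@b0
  join b7 pred b5: b5→b3 stop@b0
  join b8 pred b1: b1 stop@b0
  join b8 pred b6: b6→b5→b3 stop@b0
  join b8 pred b7: b7 stop@b0
  DF(b0)=∅
  DF(b1)={b8}
  DF(b2)=∅
  DF(b3)={b3,b4,b7,b8}
  DF(b4)={b7}
  DF(b5)={b3,b7,b8}
  DF(b6)={b8}
  DF(b7)={b8}
  DF(b8)=∅

φ for m: defs {b2,b5}
  DF⁺ = {b3,b4,b7,b8}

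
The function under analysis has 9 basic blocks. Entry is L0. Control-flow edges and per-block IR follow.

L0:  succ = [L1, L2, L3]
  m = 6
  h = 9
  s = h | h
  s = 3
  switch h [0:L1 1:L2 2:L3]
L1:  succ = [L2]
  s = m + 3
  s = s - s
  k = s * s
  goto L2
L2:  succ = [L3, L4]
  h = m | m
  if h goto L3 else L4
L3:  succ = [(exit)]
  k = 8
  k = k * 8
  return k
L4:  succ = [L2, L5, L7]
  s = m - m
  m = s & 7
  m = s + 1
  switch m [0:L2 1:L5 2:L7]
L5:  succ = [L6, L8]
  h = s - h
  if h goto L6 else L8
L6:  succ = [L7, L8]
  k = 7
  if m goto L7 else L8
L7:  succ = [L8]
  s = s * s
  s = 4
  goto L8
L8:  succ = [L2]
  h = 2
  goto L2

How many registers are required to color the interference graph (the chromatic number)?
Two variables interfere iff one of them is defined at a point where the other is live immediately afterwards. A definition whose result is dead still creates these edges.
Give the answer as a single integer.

def/use:
  L0: def={h,m,s} ue=∅
  L1: def={k,s} ue={m}
  L2: def={h} ue={m}
  L3: def={k} ue=∅
  L4: def={m,s} ue={m}
  L5: def={h} ue={h,s}
  L6: def={k} ue={m}
  L7: def={s} ue={s}
  L8: def={h} ue=∅

Backward fixpoint:
  live L0: ∅→{m}
  live L1: {m}→{m}
  live L2: {m}→{h,m}
  live L3: ∅→∅
  live L4: {h,m}→{h,m,s}
  live L5: {h,m,s}→{m,s}
  live L6: {m,s}→{m,s}
  live L7: {m,s}→{m}
  live L8: {m}→{m}

Interference:
  h: {m,s}
  k: {m,s}
  m: {h,k,s}
  s: {h,k,m}

Registers:
  lower bound: {h,m,s} mutually conflict ⇒ χ ≥ 3
  3-colouring: R0={m}  R1={s}  R2={h,k}
  χ = 3

Answer: 3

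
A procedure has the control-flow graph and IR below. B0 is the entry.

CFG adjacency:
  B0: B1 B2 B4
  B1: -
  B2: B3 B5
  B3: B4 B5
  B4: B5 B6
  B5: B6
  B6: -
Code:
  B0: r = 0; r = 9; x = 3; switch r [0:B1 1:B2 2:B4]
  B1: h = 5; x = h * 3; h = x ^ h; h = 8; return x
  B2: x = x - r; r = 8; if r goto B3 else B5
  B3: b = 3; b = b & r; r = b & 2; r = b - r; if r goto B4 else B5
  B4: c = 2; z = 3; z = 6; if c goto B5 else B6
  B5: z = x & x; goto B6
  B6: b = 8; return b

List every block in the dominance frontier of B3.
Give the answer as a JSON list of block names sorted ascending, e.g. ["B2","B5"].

idom tree: B1←B0 B2←B0 B3←B2 B4←B0 B5←B0 B6←B0
Join-block Dom:
  B4: preds {B0,B3}: {B0} ∩ {B0,B2,B3} = {B0}; idom=B0
  B5: preds {B2,B3,B4}: {B0,B2} ∩ {B0,B2,B3} ∩ {B0,B4} = {B0}; idom=B0
  B6: preds {B4,B5}: {B0,B4} ∩ {B0,B5} = {B0}; idom=B0

Frontier:
  join B4 pred B0: · stop@B0
  join B4 pred B3: B3→B2 stop@B0
  join B5 pred B2: B2 stop@B0
  join B5 pred B3: B3→B2 stop@B0
  join B5 pred B4: B4 stop@B0
  join B6 pred B4: B4 stop@B0
  join B6 pred B5: B5 stop@B0
  DF(B0)=∅
  DF(B1)=∅
  DF(B2)={B4,B5}
  DF(B3)={B4,B5}
  DF(B4)={B5,B6}
  DF(B5)={B6}
  DF(B6)=∅

DF(B3) = ["B4", "B5"]

Answer: ["B4", "B5"]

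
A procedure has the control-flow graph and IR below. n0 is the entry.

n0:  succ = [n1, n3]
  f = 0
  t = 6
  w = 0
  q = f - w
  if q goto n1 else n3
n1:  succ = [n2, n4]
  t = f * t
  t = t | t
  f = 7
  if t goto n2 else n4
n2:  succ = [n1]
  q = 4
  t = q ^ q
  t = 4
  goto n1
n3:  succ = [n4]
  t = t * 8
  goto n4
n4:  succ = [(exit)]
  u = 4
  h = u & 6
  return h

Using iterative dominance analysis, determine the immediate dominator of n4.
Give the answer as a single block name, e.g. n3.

idom tree: n1←n0 n2←n1 n3←n0 n4←n0
Dom∩ at merges:
  n1: preds {n0,n2}: {n0} ∩ {n0,n1,n2} = {n0}; idom=n0
  n4: preds {n1,n3}: {n0,n1} ∩ {n0,n3} = {n0}; idom=n0

idom(n4) = n0

Answer: n0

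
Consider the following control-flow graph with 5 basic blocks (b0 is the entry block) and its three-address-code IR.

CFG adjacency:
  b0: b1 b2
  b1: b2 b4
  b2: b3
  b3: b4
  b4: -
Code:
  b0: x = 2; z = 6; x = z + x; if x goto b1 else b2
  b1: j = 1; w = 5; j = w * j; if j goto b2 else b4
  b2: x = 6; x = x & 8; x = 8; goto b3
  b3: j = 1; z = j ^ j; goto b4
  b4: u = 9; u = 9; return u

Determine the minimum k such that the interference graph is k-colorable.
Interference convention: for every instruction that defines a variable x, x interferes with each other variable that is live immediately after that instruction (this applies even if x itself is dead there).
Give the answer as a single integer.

Block summaries:
  b0: {x,z} / ∅
  b1: {j,w} / ∅
  b2: {x} / ∅
  b3: {j,z} / ∅
  b4: {u} / ∅

Liveness:
  b0: in=∅ out=∅
  b1: in=∅ out=∅
  b2: in=∅ out=∅
  b3: in=∅ out=∅
  b4: in=∅ out=∅

Interfere edges:
  j — {w}
  u — ∅
  w — {j}
  x — {z}
  z — {x}

Colouring:
  clique {j,w} ⇒ need ≥ 2
  assign j→r0 u→r0 w→r1 x→r0 z→r1 — no edge inside a register ⇒ χ ≤ 2
  χ = 2

Answer: 2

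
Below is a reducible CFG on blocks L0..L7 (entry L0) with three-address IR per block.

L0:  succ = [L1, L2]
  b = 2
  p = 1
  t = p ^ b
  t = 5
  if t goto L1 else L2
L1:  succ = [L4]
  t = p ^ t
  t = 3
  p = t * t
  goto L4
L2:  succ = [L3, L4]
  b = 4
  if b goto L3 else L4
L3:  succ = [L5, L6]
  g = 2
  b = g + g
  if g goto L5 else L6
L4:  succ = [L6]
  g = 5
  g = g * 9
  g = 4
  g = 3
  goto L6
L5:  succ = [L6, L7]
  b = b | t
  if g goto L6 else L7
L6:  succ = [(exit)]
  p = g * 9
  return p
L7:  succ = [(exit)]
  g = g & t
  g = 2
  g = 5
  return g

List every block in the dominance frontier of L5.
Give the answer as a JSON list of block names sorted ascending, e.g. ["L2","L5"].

Answer: ["L6"]

Analysis:
idom tree: L1←L0 L2←L0 L3←L2 L4←L0 L5←L3 L6←L0 L7←L5
Join-block Dom:
  L4: preds {L1,L2}: {L0,L1} ∩ {L0,L2} = {L0}; idom=L0
  L6: preds {L3,L4,L5}: {L0,L2,L3} ∩ {L0,L4} ∩ {L0,L2,L3,L5} = {L0}; idom=L0

Frontier:
  join L4 pred L1: L1 stop@L0
  join L4 pred L2: L2 stop@L0
  join L6 pred L3: L3→L2 stop@L0
  join L6 pred L4: L4 stop@L0
  join L6 pred L5: L5→L3→L2 stop@L0
  DF(L0)=∅
  DF(L1)={L4}
  DF(L2)={L4,L6}
  DF(L3)={L6}
  DF(L4)={L6}
  DF(L5)={L6}
  DF(L6)=∅
  DF(L7)=∅

DF(L5) = ["L6"]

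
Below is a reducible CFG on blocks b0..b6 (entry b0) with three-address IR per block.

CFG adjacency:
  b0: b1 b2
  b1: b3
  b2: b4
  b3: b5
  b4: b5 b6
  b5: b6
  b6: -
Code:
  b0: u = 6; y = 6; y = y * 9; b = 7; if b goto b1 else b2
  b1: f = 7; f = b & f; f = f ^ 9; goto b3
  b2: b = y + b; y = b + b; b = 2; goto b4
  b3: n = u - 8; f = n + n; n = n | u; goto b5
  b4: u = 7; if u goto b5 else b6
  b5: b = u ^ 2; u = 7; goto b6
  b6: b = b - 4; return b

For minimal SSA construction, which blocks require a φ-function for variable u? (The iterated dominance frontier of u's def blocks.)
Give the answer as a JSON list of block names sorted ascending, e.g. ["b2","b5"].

Answer: ["b5", "b6"]

Working:
idom tree: b1←b0 b2←b0 b3←b1 b4←b2 b5←b0 b6←b0
Dom at joins:
  b5: preds {b3,b4}: {b0,b1,b3} ∩ {b0,b2,b4} = {b0}; idom=b0
  b6: preds {b4,b5}: {b0,b2,b4} ∩ {b0,b5} = {b0}; idom=b0

DF derivation:
  join b5 pred b3: b3→b1 stop@b0
  join b5 pred b4: b4→b2 stop@b0
  join b6 pred b4: b4→b2 stop@b0
  join b6 pred b5: b5 stop@b0
  b0: DF=∅
  b1: DF={b5}
  b2: DF={b5,b6}
  b3: DF={b5}
  b4: DF={b5,b6}
  b5: DF={b6}
  b6: DF=∅

φ for u: defs {b0,b4,b5}
  DF⁺ = {b5,b6}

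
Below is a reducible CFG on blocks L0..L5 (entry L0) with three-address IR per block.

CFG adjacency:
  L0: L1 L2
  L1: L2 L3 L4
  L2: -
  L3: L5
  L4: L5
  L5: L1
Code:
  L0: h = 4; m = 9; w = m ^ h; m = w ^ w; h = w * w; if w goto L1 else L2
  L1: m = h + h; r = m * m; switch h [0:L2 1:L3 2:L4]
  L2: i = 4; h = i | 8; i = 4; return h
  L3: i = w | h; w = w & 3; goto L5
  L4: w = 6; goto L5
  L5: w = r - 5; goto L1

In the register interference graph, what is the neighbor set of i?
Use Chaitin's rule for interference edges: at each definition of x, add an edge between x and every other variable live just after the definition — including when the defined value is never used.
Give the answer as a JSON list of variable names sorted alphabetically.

Answer: ["h", "r", "w"]

Analysis:
Block summaries:
  L0: def={h,m,w} ue=∅
  L1: def={m,r} ue={h}
  L2: def={h,i} ue=∅
  L3: def={i,w} ue={h,w}
  L4: def={w} ue=∅
  L5: def={w} ue={r}

Live sets:
  L0: in=∅ out={h,w}
  L1: in={h,w} out={h,r,w}
  L2: in=∅ out=∅
  L3: in={h,r,w} out={h,r}
  L4: in={h,r} out={h,r}
  L5: in={h,r} out={h,w}

Interfere edges:
  h: {i,m,r,w}
  i: {h,r,w}
  m: {h,w}
  r: {h,i,w}
  w: {h,i,m,r}

N(i) = ["h", "r", "w"]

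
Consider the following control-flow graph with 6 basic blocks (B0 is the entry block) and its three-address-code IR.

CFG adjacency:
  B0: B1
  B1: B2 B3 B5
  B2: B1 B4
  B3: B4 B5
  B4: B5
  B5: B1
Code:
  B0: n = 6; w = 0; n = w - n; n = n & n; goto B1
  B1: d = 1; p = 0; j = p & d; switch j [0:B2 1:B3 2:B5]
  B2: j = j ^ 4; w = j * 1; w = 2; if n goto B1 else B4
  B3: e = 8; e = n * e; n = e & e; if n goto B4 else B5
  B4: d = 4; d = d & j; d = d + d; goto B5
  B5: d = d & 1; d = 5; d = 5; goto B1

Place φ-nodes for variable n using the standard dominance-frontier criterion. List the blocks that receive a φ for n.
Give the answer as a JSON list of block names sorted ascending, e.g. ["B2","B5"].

Answer: ["B1", "B4", "B5"]

Working:
idom tree: B1←B0 B2←B1 B3←B1 B4←B1 B5←B1
Dom∩ at merges:
  B1: preds {B0,B2,B5}: {B0} ∩ {B0,B1,B2} ∩ {B0,B1,B5} = {B0}; idom=B0
  B4: preds {B2,B3}: {B0,B1,B2} ∩ {B0,B1,B3} = {B0,B1}; idom=B1
  B5: preds {B1,B3,B4}: {B0,B1} ∩ {B0,B1,B3} ∩ {B0,B1,B4} = {B0,B1}; idom=B1

Frontier:
  B1←B0: walk · to B0
  B1←B2: walk B2→B1 to B0
  B1←B5: walk B5→B1 to B0
  B4←B2: walk B2 to B1
  B4←B3: walk B3 to B1
  B5←B1: walk · to B1
  B5←B3: walk B3 to B1
  B5←B4: walk B4 to B1
  DF(B0)=∅
  DF(B1)={B1}
  DF(B2)={B1,B4}
  DF(B3)={B4,B5}
  DF(B4)={B5}
  DF(B5)={B1}

φ for n: defs {B0,B3}
  DF⁺ = {B1,B4,B5}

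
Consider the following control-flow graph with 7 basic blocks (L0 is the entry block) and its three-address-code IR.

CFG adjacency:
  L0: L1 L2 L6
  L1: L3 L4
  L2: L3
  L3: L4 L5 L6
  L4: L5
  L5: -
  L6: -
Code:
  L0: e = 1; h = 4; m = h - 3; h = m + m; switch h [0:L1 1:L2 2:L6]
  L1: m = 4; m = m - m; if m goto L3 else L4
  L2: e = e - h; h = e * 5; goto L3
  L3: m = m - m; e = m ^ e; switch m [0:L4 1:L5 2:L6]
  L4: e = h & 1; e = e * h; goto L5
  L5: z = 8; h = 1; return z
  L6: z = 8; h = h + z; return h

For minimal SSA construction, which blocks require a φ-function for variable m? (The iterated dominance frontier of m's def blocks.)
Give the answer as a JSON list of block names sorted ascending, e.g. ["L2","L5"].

Answer: ["L3", "L4", "L5", "L6"]

Derivation:
idom tree: L1←L0 L2←L0 L3←L0 L4←L0 L5←L0 L6←L0
Join-block Dom:
  L3: preds {L1,L2}: {L0,L1} ∩ {L0,L2} = {L0}; idom=L0
  L4: preds {L1,L3}: {L0,L1} ∩ {L0,L3} = {L0}; idom=L0
  L5: preds {L3,L4}: {L0,L3} ∩ {L0,L4} = {L0}; idom=L0
  L6: preds {L0,L3}: {L0} ∩ {L0,L3} = {L0}; idom=L0

Frontier:
  join L3 pred L1: L1 stop@L0
  join L3 pred L2: L2 stop@L0
  join L4 pred L1: L1 stop@L0
  join L4 pred L3: L3 stop@L0
  join L5 pred L3: L3 stop@L0
  join L5 pred L4: L4 stop@L0
  join L6 pred L0: · stop@L0
  join L6 pred L3: L3 stop@L0
  L0: DF=∅
  L1: DF={L3,L4}
  L2: DF={L3}
  L3: DF={L4,L5,L6}
  L4: DF={L5}
  L5: DF=∅
  L6: DF=∅

φ for m: defs {L0,L1,L3}
  DF⁺ = {L3,L4,L5,L6}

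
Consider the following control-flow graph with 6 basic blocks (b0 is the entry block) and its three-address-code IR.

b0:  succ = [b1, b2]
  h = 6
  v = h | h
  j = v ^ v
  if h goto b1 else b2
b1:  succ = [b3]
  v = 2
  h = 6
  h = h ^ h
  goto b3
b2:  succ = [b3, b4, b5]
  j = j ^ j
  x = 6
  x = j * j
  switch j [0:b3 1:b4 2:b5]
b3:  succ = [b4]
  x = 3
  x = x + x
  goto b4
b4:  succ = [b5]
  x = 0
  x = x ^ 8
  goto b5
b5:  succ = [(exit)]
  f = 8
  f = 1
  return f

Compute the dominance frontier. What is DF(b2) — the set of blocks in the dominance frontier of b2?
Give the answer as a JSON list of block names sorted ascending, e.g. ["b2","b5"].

Answer: ["b3", "b4", "b5"]

Analysis:
idom tree: b1←b0 b2←b0 b3←b0 b4←b0 b5←b0
Join-block Dom:
  b3: preds {b1,b2}: {b0,b1} ∩ {b0,b2} = {b0}; idom=b0
  b4: preds {b2,b3}: {b0,b2} ∩ {b0,b3} = {b0}; idom=b0
  b5: preds {b2,b4}: {b0,b2} ∩ {b0,b4} = {b0}; idom=b0

DF walk-up:
  b3←b1: walk b1 to b0
  b3←b2: walk b2 to b0
  b4←b2: walk b2 to b0
  b4←b3: walk b3 to b0
  b5←b2: walk b2 to b0
  b5←b4: walk b4 to b0
  b0: DF=∅
  b1: DF={b3}
  b2: DF={b3,b4,b5}
  b3: DF={b4}
  b4: DF={b5}
  b5: DF=∅

DF(b2) = ["b3", "b4", "b5"]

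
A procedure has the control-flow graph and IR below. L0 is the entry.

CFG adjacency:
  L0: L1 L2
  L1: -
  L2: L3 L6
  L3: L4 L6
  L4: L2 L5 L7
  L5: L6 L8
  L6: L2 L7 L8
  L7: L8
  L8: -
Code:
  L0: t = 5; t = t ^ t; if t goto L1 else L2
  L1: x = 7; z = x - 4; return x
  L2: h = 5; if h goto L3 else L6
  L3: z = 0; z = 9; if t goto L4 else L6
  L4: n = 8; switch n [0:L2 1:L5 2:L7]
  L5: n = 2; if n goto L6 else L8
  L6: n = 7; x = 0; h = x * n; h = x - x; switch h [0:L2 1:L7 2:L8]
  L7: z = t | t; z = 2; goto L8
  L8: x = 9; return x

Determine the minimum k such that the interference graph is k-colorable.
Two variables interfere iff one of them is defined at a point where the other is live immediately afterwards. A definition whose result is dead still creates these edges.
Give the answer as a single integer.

Per-block:
  L0 def {t} use ∅
  L1 def {x,z} use ∅
  L2 def {h} use ∅
  L3 def {z} use {t}
  L4 def {n} use ∅
  L5 def {n} use ∅
  L6 def {h,n,x} use ∅
  L7 def {z} use {t}
  L8 def {x} use ∅

Backward fixpoint:
  live L0: ∅→{t}
  live L1: ∅→∅
  live L2: {t}→{t}
  live L3: {t}→{t}
  live L4: {t}→{t}
  live L5: {t}→{t}
  live L6: {t}→{t}
  live L7: {t}→∅
  live L8: ∅→∅

Interfere edges:
  h — {t,x}
  n — {t,x}
  t — {h,n,x,z}
  x — {h,n,t,z}
  z — {t,x}

Registers:
  lower bound: {h,t,x} mutually conflict ⇒ χ ≥ 3
  assign h→R2 n→R2 t→R0 x→R1 z→R2 — no edge inside a register ⇒ χ ≤ 3
  χ = 3

Answer: 3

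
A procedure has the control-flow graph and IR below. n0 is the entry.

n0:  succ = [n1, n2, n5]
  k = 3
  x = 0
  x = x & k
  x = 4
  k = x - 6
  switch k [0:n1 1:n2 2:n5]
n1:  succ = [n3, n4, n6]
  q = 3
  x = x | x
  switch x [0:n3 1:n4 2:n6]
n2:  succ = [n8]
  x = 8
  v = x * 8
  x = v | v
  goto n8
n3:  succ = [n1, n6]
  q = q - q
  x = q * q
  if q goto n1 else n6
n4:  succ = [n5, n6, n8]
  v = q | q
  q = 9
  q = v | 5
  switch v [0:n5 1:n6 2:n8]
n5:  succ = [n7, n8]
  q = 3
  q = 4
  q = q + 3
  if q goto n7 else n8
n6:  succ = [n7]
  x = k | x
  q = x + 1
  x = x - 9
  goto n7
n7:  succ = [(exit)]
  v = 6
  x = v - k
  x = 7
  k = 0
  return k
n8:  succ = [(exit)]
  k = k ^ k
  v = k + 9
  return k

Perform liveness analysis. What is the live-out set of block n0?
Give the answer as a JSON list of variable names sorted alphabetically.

Answer: ["k", "x"]

Derivation:
Per-block:
  n0: {k,x} / ∅
  n1: {q,x} / {x}
  n2: {v,x} / ∅
  n3: {q,x} / {q}
  n4: {q,v} / {q}
  n5: {q} / ∅
  n6: {q,x} / {k,x}
  n7: {k,v,x} / {k}
  n8: {k,v} / {k}

Backward fixpoint:
  n0 li=∅ lo={k,x}
  n1 li={k,x} lo={k,q,x}
  n2 li={k} lo={k}
  n3 li={k,q} lo={k,x}
  n4 li={k,q,x} lo={k,x}
  n5 li={k} lo={k}
  n6 li={k,x} lo={k}
  n7 li={k} lo=∅
  n8 li={k} lo=∅

live-out(n0) = ["k", "x"]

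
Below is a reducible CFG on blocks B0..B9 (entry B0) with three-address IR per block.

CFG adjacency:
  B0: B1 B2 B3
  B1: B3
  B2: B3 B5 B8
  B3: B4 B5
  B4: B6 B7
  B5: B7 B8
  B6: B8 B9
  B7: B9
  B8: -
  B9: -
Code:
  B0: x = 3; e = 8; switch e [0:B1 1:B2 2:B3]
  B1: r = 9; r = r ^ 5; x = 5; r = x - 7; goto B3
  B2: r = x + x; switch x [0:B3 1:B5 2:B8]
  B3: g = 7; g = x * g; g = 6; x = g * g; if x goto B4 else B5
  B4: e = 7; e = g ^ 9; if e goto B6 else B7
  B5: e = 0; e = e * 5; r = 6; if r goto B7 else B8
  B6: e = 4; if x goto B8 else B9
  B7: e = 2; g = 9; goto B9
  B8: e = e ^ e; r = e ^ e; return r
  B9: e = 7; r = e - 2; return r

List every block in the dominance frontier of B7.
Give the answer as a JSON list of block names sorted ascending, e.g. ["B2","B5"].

idom tree: B1←B0 B2←B0 B3←B0 B4←B3 B5←B0 B6←B4 B7←B0 B8←B0 B9←B0
Dom∩ at merges:
  B3: preds {B0,B1,B2}: {B0} ∩ {B0,B1} ∩ {B0,B2} = {B0}; idom=B0
  B5: preds {B2,B3}: {B0,B2} ∩ {B0,B3} = {B0}; idom=B0
  B7: preds {B4,B5}: {B0,B3,B4} ∩ {B0,B5} = {B0}; idom=B0
  B8: preds {B2,B5,B6}: {B0,B2} ∩ {B0,B5} ∩ {B0,B3,B4,B6} = {B0}; idom=B0
  B9: preds {B6,B7}: {B0,B3,B4,B6} ∩ {B0,B7} = {B0}; idom=B0

DF walk-up:
  join B3 pred B0: · stop@B0
  join B3 pred B1: B1 stop@B0
  join B3 pred B2: B2 stop@B0
  join B5 pred B2: B2 stop@B0
  join B5 pred B3: B3 stop@B0
  join B7 pred B4: B4→B3 stop@B0
  join B7 pred B5: B5 stop@B0
  join B8 pred B2: B2 stop@B0
  join B8 pred B5: B5 stop@B0
  join B8 pred B6: B6→B4→B3 stop@B0
  join B9 pred B6: B6→B4→B3 stop@B0
  join B9 pred B7: B7 stop@B0
  DF(B0)=∅
  DF(B1)={B3}
  DF(B2)={B3,B5,B8}
  DF(B3)={B5,B7,B8,B9}
  DF(B4)={B7,B8,B9}
  DF(B5)={B7,B8}
  DF(B6)={B8,B9}
  DF(B7)={B9}
  DF(B8)=∅
  DF(B9)=∅

DF(B7) = ["B9"]

Answer: ["B9"]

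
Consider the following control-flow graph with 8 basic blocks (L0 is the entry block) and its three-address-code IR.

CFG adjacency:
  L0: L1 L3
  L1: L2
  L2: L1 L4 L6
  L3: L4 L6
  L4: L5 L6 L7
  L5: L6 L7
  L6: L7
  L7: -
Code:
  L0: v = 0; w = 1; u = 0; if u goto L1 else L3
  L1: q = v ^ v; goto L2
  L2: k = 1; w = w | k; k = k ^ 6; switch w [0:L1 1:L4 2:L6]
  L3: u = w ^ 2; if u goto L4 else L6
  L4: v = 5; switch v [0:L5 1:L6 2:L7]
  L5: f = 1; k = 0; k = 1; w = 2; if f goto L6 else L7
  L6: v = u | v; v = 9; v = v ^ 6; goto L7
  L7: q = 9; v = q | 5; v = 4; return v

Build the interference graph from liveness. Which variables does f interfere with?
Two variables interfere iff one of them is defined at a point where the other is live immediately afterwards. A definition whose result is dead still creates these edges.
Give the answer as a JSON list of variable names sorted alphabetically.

Block summaries:
  L0: {u,v,w} / ∅
  L1: {q} / {v}
  L2: {k,w} / {w}
  L3: {u} / {w}
  L4: {v} / ∅
  L5: {f,k,w} / ∅
  L6: {v} / {u,v}
  L7: {q,v} / ∅

Liveness:
  live L0: ∅→{u,v,w}
  live L1: {u,v,w}→{u,v,w}
  live L2: {u,v,w}→{u,v,w}
  live L3: {v,w}→{u,v}
  live L4: {u}→{u,v}
  live L5: {u,v}→{u,v}
  live L6: {u,v}→∅
  live L7: ∅→∅

Conflict graph:
  f — {k,u,v,w}
  k — {f,u,v,w}
  q — {u,v,w}
  u — {f,k,q,v,w}
  v — {f,k,q,u,w}
  w — {f,k,q,u,v}

N(f) = ["k", "u", "v", "w"]

Answer: ["k", "u", "v", "w"]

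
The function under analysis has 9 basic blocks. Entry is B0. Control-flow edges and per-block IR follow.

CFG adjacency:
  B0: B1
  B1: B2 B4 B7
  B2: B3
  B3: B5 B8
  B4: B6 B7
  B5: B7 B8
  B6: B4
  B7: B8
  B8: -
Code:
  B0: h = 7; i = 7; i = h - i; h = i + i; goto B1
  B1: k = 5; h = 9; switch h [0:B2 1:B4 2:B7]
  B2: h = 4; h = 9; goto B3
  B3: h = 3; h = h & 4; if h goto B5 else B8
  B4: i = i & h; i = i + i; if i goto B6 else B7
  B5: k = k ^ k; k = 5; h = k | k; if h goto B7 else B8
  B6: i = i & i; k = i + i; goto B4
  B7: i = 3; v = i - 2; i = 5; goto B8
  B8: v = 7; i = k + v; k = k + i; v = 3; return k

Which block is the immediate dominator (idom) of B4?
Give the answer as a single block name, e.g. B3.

idom tree: B1←B0 B2←B1 B3←B2 B4←B1 B5←B3 B6←B4 B7←B1 B8←B1
Dom∩ at merges:
  B4: preds {B1,B6}: {B0,B1} ∩ {B0,B1,B4,B6} = {B0,B1}; idom=B1
  B7: preds {B1,B4,B5}: {B0,B1} ∩ {B0,B1,B4} ∩ {B0,B1,B2,B3,B5} = {B0,B1}; idom=B1
  B8: preds {B3,B5,B7}: {B0,B1,B2,B3} ∩ {B0,B1,B2,B3,B5} ∩ {B0,B1,B7} = {B0,B1}; idom=B1

idom(B4) = B1

Answer: B1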